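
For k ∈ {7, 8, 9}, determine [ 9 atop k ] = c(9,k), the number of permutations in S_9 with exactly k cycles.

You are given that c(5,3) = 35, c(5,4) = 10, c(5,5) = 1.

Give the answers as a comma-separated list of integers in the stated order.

[6] T[6,4]:5*10+35=85 · T[6,5]:5*1+10=15 · T[6,6]:5*0+1=1
[7] T[7,5]:6*15+85=175 · T[7,6]:6*1+15=21 · T[7,7]:6*0+1=1
[8] T[8,6]:7*21+175=322 · T[8,7]:7*1+21=28 · T[8,8]:7*0+1=1
[9] T[9,7]:8*28+322=546 · T[9,8]:8*1+28=36 · T[9,9]:8*0+1=1
Read c(9,7) = 546, c(9,8) = 36, c(9,9) = 1.

546, 36, 1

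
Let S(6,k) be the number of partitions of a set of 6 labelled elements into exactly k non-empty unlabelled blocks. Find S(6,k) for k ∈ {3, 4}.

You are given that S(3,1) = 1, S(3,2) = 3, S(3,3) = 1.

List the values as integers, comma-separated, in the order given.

row 4: T[4][1]=1·1+0=1  T[4][2]=2·3+1=7  T[4][3]=3·1+3=6  T[4][4]=4·0+1=1
row 5: T[5][2]=2·7+1=15  T[5][3]=3·6+7=25  T[5][4]=4·1+6=10
row 6: T[6][3]=3·25+15=90  T[6][4]=4·10+25=65
Read S(6,3) = 90, S(6,4) = 65.

90, 65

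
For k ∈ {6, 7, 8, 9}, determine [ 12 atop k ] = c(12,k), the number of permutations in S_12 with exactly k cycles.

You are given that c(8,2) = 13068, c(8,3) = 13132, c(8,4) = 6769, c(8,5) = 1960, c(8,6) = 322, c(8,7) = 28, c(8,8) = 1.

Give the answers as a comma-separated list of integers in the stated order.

@9  (9,3):13132·8+13068→118124, (9,4):6769·8+13132→67284, (9,5):1960·8+6769→22449, (9,6):322·8+1960→4536, (9,7):28·8+322→546, (9,8):1·8+28→36, (9,9):0·8+1→1
@10  (10,4):67284·9+118124→723680, (10,5):22449·9+67284→269325, (10,6):4536·9+22449→63273, (10,7):546·9+4536→9450, (10,8):36·9+546→870, (10,9):1·9+36→45
@11  (11,5):269325·10+723680→3416930, (11,6):63273·10+269325→902055, (11,7):9450·10+63273→157773, (11,8):870·10+9450→18150, (11,9):45·10+870→1320
@12  (12,6):902055·11+3416930→13339535, (12,7):157773·11+902055→2637558, (12,8):18150·11+157773→357423, (12,9):1320·11+18150→32670
Read c(12,6) = 13339535, c(12,7) = 2637558, c(12,8) = 357423, c(12,9) = 32670.

13339535, 2637558, 357423, 32670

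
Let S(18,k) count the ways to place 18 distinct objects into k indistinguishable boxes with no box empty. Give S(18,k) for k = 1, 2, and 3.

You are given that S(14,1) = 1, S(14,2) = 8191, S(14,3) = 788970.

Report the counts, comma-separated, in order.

1, 131071, 64439010

i=15: T(15,1)=0+1·1=1 | T(15,2)=1+2·8191=16383 | T(15,3)=8191+3·788970=2375101
i=16: T(16,1)=0+1·1=1 | T(16,2)=1+2·16383=32767 | T(16,3)=16383+3·2375101=7141686
i=17: T(17,1)=0+1·1=1 | T(17,2)=1+2·32767=65535 | T(17,3)=32767+3·7141686=21457825
i=18: T(18,1)=0+1·1=1 | T(18,2)=1+2·65535=131071 | T(18,3)=65535+3·21457825=64439010
Read S(18,1) = 1, S(18,2) = 131071, S(18,3) = 64439010.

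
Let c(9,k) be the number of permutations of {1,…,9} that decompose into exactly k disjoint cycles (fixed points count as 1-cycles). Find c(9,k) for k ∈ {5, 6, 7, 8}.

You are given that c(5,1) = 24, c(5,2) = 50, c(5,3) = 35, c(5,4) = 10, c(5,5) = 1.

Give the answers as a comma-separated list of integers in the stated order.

@6  (6,2):50·5+24→274, (6,3):35·5+50→225, (6,4):10·5+35→85, (6,5):1·5+10→15, (6,6):0·5+1→1
@7  (7,3):225·6+274→1624, (7,4):85·6+225→735, (7,5):15·6+85→175, (7,6):1·6+15→21, (7,7):0·6+1→1
@8  (8,4):735·7+1624→6769, (8,5):175·7+735→1960, (8,6):21·7+175→322, (8,7):1·7+21→28, (8,8):0·7+1→1
@9  (9,5):1960·8+6769→22449, (9,6):322·8+1960→4536, (9,7):28·8+322→546, (9,8):1·8+28→36
Read c(9,5) = 22449, c(9,6) = 4536, c(9,7) = 546, c(9,8) = 36.

22449, 4536, 546, 36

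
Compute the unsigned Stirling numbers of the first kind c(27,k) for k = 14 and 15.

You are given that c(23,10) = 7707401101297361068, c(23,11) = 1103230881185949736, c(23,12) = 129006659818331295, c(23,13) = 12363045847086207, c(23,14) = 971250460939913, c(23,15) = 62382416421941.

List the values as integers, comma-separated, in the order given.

i=24: T(24,11)=7707401101297361068+23·1103230881185949736=33081711368574204996 | T(24,12)=1103230881185949736+23·129006659818331295=4070384057007569521 | T(24,13)=129006659818331295+23·12363045847086207=413356714301314056 | T(24,14)=12363045847086207+23·971250460939913=34701806448704206 | T(24,15)=971250460939913+23·62382416421941=2406046038644556
i=25: T(25,12)=33081711368574204996+24·4070384057007569521=130770928736755873500 | T(25,13)=4070384057007569521+24·413356714301314056=13990945200239106865 | T(25,14)=413356714301314056+24·34701806448704206=1246200069070215000 | T(25,15)=34701806448704206+24·2406046038644556=92446911376173550
i=26: T(26,13)=130770928736755873500+25·13990945200239106865=480544558742733545125 | T(26,14)=13990945200239106865+25·1246200069070215000=45145946926994481865 | T(26,15)=1246200069070215000+25·92446911376173550=3557372853474553750
i=27: T(27,14)=480544558742733545125+26·45145946926994481865=1654339178844590073615 | T(27,15)=45145946926994481865+26·3557372853474553750=137637641117332879365
Read c(27,14) = 1654339178844590073615, c(27,15) = 137637641117332879365.

1654339178844590073615, 137637641117332879365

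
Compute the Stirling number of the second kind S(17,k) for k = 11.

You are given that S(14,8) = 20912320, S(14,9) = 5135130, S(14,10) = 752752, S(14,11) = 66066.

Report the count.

512060978

[15] T[15,9]:9*5135130+20912320=67128490 · T[15,10]:10*752752+5135130=12662650 · T[15,11]:11*66066+752752=1479478
[16] T[16,10]:10*12662650+67128490=193754990 · T[16,11]:11*1479478+12662650=28936908
[17] T[17,11]:11*28936908+193754990=512060978
Read S(17,11) = 512060978.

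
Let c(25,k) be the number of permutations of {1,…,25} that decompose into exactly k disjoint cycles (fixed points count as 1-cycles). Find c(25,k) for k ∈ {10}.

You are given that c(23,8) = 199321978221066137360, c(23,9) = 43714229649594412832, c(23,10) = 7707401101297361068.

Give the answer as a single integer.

i=24: T(24,9)=199321978221066137360+23·43714229649594412832=1204749260161737632496 | T(24,10)=43714229649594412832+23·7707401101297361068=220984454979433717396
i=25: T(25,10)=1204749260161737632496+24·220984454979433717396=6508376179668146850000
Read c(25,10) = 6508376179668146850000.

6508376179668146850000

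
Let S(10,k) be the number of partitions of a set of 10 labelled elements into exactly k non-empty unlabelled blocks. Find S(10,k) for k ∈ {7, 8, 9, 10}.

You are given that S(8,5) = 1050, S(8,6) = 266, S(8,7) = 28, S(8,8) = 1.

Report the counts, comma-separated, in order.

5880, 750, 45, 1

@9  (9,6):266·6+1050→2646, (9,7):28·7+266→462, (9,8):1·8+28→36, (9,9):0·9+1→1
@10  (10,7):462·7+2646→5880, (10,8):36·8+462→750, (10,9):1·9+36→45, (10,10):0·10+1→1
Read S(10,7) = 5880, S(10,8) = 750, S(10,9) = 45, S(10,10) = 1.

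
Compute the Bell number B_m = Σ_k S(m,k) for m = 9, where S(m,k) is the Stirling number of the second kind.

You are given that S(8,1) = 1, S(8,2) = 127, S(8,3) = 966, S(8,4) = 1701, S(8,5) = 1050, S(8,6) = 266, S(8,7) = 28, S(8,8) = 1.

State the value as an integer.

r9: T_9,1=1×1+0=1; T_9,2=2×127+1=255; T_9,3=3×966+127=3025; T_9,4=4×1701+966=7770; T_9,5=5×1050+1701=6951; T_9,6=6×266+1050=2646; T_9,7=7×28+266=462; T_9,8=8×1+28=36; T_9,9=9×0+1=1
B_9 = ΣS(9,k) = 1+255+3025+7770+6951+2646+462+36+1 = 21147

21147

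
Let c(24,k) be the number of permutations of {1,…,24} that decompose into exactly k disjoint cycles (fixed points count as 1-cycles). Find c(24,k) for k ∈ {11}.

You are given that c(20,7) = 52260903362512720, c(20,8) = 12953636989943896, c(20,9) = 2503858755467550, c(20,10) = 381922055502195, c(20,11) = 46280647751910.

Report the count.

i=21: T(21,8)=52260903362512720+20·12953636989943896=311333643161390640 | T(21,9)=12953636989943896+20·2503858755467550=63030812099294896 | T(21,10)=2503858755467550+20·381922055502195=10142299865511450 | T(21,11)=381922055502195+20·46280647751910=1307535010540395
i=22: T(22,9)=311333643161390640+21·63030812099294896=1634980697246583456 | T(22,10)=63030812099294896+21·10142299865511450=276019109275035346 | T(22,11)=10142299865511450+21·1307535010540395=37600535086859745
i=23: T(23,10)=1634980697246583456+22·276019109275035346=7707401101297361068 | T(23,11)=276019109275035346+22·37600535086859745=1103230881185949736
i=24: T(24,11)=7707401101297361068+23·1103230881185949736=33081711368574204996
Read c(24,11) = 33081711368574204996.

33081711368574204996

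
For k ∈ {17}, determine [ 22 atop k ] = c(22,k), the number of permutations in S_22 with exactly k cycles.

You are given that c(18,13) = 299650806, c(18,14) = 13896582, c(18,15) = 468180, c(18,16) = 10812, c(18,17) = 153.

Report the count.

2792167686

@19  (19,14):13896582·18+299650806→549789282, (19,15):468180·18+13896582→22323822, (19,16):10812·18+468180→662796, (19,17):153·18+10812→13566
@20  (20,15):22323822·19+549789282→973941900, (20,16):662796·19+22323822→34916946, (20,17):13566·19+662796→920550
@21  (21,16):34916946·20+973941900→1672280820, (21,17):920550·20+34916946→53327946
@22  (22,17):53327946·21+1672280820→2792167686
Read c(22,17) = 2792167686.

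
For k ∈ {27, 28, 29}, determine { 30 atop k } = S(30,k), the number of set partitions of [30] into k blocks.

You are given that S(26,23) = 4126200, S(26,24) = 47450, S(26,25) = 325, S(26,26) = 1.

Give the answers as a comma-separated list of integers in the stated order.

@27  (27,24):47450·24+4126200→5265000, (27,25):325·25+47450→55575, (27,26):1·26+325→351, (27,27):0·27+1→1
@28  (28,25):55575·25+5265000→6654375, (28,26):351·26+55575→64701, (28,27):1·27+351→378, (28,28):0·28+1→1
@29  (29,26):64701·26+6654375→8336601, (29,27):378·27+64701→74907, (29,28):1·28+378→406, (29,29):0·29+1→1
@30  (30,27):74907·27+8336601→10359090, (30,28):406·28+74907→86275, (30,29):1·29+406→435
Read S(30,27) = 10359090, S(30,28) = 86275, S(30,29) = 435.

10359090, 86275, 435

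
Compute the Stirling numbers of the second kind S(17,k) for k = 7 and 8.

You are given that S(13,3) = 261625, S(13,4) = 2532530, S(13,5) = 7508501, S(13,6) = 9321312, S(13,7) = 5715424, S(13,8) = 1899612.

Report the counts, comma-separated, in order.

r14: T_14,4=4×2532530+261625=10391745; T_14,5=5×7508501+2532530=40075035; T_14,6=6×9321312+7508501=63436373; T_14,7=7×5715424+9321312=49329280; T_14,8=8×1899612+5715424=20912320
r15: T_15,5=5×40075035+10391745=210766920; T_15,6=6×63436373+40075035=420693273; T_15,7=7×49329280+63436373=408741333; T_15,8=8×20912320+49329280=216627840
r16: T_16,6=6×420693273+210766920=2734926558; T_16,7=7×408741333+420693273=3281882604; T_16,8=8×216627840+408741333=2141764053
r17: T_17,7=7×3281882604+2734926558=25708104786; T_17,8=8×2141764053+3281882604=20415995028
Read S(17,7) = 25708104786, S(17,8) = 20415995028.

25708104786, 20415995028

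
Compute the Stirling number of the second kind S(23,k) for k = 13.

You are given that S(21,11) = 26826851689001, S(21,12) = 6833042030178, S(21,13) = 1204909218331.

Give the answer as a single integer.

401282560341390

i=22: T(22,12)=26826851689001+12·6833042030178=108823356051137 | T(22,13)=6833042030178+13·1204909218331=22496861868481
i=23: T(23,13)=108823356051137+13·22496861868481=401282560341390
Read S(23,13) = 401282560341390.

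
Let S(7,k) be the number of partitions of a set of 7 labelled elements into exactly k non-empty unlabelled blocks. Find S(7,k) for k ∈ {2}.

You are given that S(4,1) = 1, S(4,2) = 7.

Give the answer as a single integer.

i=5: T(5,1)=0+1·1=1 | T(5,2)=1+2·7=15
i=6: T(6,1)=0+1·1=1 | T(6,2)=1+2·15=31
i=7: T(7,2)=1+2·31=63
Read S(7,2) = 63.

63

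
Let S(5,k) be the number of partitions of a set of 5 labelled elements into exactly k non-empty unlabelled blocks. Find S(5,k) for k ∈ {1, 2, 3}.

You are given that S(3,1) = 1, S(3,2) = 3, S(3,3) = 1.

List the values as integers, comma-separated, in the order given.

@4  (4,1):1·1+0→1, (4,2):3·2+1→7, (4,3):1·3+3→6
@5  (5,1):1·1+0→1, (5,2):7·2+1→15, (5,3):6·3+7→25
Read S(5,1) = 1, S(5,2) = 15, S(5,3) = 25.

1, 15, 25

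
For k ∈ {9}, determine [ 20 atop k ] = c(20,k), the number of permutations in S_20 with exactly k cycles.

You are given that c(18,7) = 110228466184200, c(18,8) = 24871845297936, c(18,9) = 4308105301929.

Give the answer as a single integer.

[19] T[19,8]:18*24871845297936+110228466184200=557921681547048 · T[19,9]:18*4308105301929+24871845297936=102417740732658
[20] T[20,9]:19*102417740732658+557921681547048=2503858755467550
Read c(20,9) = 2503858755467550.

2503858755467550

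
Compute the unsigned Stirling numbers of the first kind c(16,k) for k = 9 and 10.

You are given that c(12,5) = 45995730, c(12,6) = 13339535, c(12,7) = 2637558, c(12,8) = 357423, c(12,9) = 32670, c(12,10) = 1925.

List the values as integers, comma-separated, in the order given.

8207628000, 928095740

@13  (13,6):13339535·12+45995730→206070150, (13,7):2637558·12+13339535→44990231, (13,8):357423·12+2637558→6926634, (13,9):32670·12+357423→749463, (13,10):1925·12+32670→55770
@14  (14,7):44990231·13+206070150→790943153, (14,8):6926634·13+44990231→135036473, (14,9):749463·13+6926634→16669653, (14,10):55770·13+749463→1474473
@15  (15,8):135036473·14+790943153→2681453775, (15,9):16669653·14+135036473→368411615, (15,10):1474473·14+16669653→37312275
@16  (16,9):368411615·15+2681453775→8207628000, (16,10):37312275·15+368411615→928095740
Read c(16,9) = 8207628000, c(16,10) = 928095740.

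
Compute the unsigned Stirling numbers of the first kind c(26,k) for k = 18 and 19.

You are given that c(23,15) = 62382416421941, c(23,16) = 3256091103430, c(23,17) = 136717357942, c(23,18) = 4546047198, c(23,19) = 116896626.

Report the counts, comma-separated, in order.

595667304367135, 22563937825000

@24  (24,16):3256091103430·23+62382416421941→137272511800831, (24,17):136717357942·23+3256091103430→6400590336096, (24,18):4546047198·23+136717357942→241276443496, (24,19):116896626·23+4546047198→7234669596
@25  (25,17):6400590336096·24+137272511800831→290886679867135, (25,18):241276443496·24+6400590336096→12191224980000, (25,19):7234669596·24+241276443496→414908513800
@26  (26,18):12191224980000·25+290886679867135→595667304367135, (26,19):414908513800·25+12191224980000→22563937825000
Read c(26,18) = 595667304367135, c(26,19) = 22563937825000.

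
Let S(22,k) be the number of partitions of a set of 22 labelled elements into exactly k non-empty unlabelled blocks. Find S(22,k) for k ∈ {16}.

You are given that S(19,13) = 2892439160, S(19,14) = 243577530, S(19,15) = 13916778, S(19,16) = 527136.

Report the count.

[20] T[20,14]:14*243577530+2892439160=6302524580 · T[20,15]:15*13916778+243577530=452329200 · T[20,16]:16*527136+13916778=22350954
[21] T[21,15]:15*452329200+6302524580=13087462580 · T[21,16]:16*22350954+452329200=809944464
[22] T[22,16]:16*809944464+13087462580=26046574004
Read S(22,16) = 26046574004.

26046574004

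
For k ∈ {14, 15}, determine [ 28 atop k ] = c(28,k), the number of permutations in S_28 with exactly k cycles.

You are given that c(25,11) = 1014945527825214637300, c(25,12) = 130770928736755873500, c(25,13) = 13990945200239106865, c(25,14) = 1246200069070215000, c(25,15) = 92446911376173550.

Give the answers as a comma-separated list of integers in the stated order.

61445535102359115635655, 5370555489012577816470

r26: T_26,12=25×130770928736755873500+1014945527825214637300=4284218746244111474800; T_26,13=25×13990945200239106865+130770928736755873500=480544558742733545125; T_26,14=25×1246200069070215000+13990945200239106865=45145946926994481865; T_26,15=25×92446911376173550+1246200069070215000=3557372853474553750
r27: T_27,13=26×480544558742733545125+4284218746244111474800=16778377273555183648050; T_27,14=26×45145946926994481865+480544558742733545125=1654339178844590073615; T_27,15=26×3557372853474553750+45145946926994481865=137637641117332879365
r28: T_28,14=27×1654339178844590073615+16778377273555183648050=61445535102359115635655; T_28,15=27×137637641117332879365+1654339178844590073615=5370555489012577816470
Read c(28,14) = 61445535102359115635655, c(28,15) = 5370555489012577816470.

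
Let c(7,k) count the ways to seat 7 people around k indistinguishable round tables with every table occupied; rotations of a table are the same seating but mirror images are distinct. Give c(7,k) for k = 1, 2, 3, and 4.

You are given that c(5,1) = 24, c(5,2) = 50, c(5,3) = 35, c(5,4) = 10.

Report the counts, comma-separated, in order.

r6: T_6,1=5×24+0=120; T_6,2=5×50+24=274; T_6,3=5×35+50=225; T_6,4=5×10+35=85
r7: T_7,1=6×120+0=720; T_7,2=6×274+120=1764; T_7,3=6×225+274=1624; T_7,4=6×85+225=735
Read c(7,1) = 720, c(7,2) = 1764, c(7,3) = 1624, c(7,4) = 735.

720, 1764, 1624, 735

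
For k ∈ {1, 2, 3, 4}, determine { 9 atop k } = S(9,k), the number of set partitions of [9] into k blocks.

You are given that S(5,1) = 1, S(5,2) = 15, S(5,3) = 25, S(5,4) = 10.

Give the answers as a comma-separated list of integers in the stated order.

1, 255, 3025, 7770

i=6: T(6,1)=0+1·1=1 | T(6,2)=1+2·15=31 | T(6,3)=15+3·25=90 | T(6,4)=25+4·10=65
i=7: T(7,1)=0+1·1=1 | T(7,2)=1+2·31=63 | T(7,3)=31+3·90=301 | T(7,4)=90+4·65=350
i=8: T(8,1)=0+1·1=1 | T(8,2)=1+2·63=127 | T(8,3)=63+3·301=966 | T(8,4)=301+4·350=1701
i=9: T(9,1)=0+1·1=1 | T(9,2)=1+2·127=255 | T(9,3)=127+3·966=3025 | T(9,4)=966+4·1701=7770
Read S(9,1) = 1, S(9,2) = 255, S(9,3) = 3025, S(9,4) = 7770.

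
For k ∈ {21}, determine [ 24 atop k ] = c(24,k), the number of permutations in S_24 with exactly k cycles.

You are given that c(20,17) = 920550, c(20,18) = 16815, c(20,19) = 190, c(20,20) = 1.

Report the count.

row 21: T[21][18]=20·16815+920550=1256850  T[21][19]=20·190+16815=20615  T[21][20]=20·1+190=210  T[21][21]=20·0+1=1
row 22: T[22][19]=21·20615+1256850=1689765  T[22][20]=21·210+20615=25025  T[22][21]=21·1+210=231
row 23: T[23][20]=22·25025+1689765=2240315  T[23][21]=22·231+25025=30107
row 24: T[24][21]=23·30107+2240315=2932776
Read c(24,21) = 2932776.

2932776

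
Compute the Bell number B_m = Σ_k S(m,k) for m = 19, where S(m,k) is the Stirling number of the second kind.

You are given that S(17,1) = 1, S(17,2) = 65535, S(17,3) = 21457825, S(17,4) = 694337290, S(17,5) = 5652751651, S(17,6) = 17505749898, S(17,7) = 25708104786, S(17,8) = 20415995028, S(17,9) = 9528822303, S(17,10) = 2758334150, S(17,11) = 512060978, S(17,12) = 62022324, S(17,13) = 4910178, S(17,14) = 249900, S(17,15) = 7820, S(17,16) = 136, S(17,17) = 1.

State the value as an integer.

[18] T[18,1]:1*1+0=1 · T[18,2]:2*65535+1=131071 · T[18,3]:3*21457825+65535=64439010 · T[18,4]:4*694337290+21457825=2798806985 · T[18,5]:5*5652751651+694337290=28958095545 · T[18,6]:6*17505749898+5652751651=110687251039 · T[18,7]:7*25708104786+17505749898=197462483400 · T[18,8]:8*20415995028+25708104786=189036065010 · T[18,9]:9*9528822303+20415995028=106175395755 · T[18,10]:10*2758334150+9528822303=37112163803 · T[18,11]:11*512060978+2758334150=8391004908 · T[18,12]:12*62022324+512060978=1256328866 · T[18,13]:13*4910178+62022324=125854638 · T[18,14]:14*249900+4910178=8408778 · T[18,15]:15*7820+249900=367200 · T[18,16]:16*136+7820=9996 · T[18,17]:17*1+136=153 · T[18,18]:18*0+1=1
[19] T[19,1]:1*1+0=1 · T[19,2]:2*131071+1=262143 · T[19,3]:3*64439010+131071=193448101 · T[19,4]:4*2798806985+64439010=11259666950 · T[19,5]:5*28958095545+2798806985=147589284710 · T[19,6]:6*110687251039+28958095545=693081601779 · T[19,7]:7*197462483400+110687251039=1492924634839 · T[19,8]:8*189036065010+197462483400=1709751003480 · T[19,9]:9*106175395755+189036065010=1144614626805 · T[19,10]:10*37112163803+106175395755=477297033785 · T[19,11]:11*8391004908+37112163803=129413217791 · T[19,12]:12*1256328866+8391004908=23466951300 · T[19,13]:13*125854638+1256328866=2892439160 · T[19,14]:14*8408778+125854638=243577530 · T[19,15]:15*367200+8408778=13916778 · T[19,16]:16*9996+367200=527136 · T[19,17]:17*153+9996=12597 · T[19,18]:18*1+153=171 · T[19,19]:19*0+1=1
B_19 = ΣS(19,k) = 1+262143+193448101+11259666950+147589284710+693081601779+1492924634839+1709751003480+1144614626805+477297033785+129413217791+23466951300+2892439160+243577530+13916778+527136+12597+171+1 = 5832742205057

5832742205057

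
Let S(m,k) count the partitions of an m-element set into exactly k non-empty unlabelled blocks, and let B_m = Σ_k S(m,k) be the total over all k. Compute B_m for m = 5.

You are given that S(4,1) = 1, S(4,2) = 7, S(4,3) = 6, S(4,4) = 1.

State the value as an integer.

52

row 5: T[5][1]=1·1+0=1  T[5][2]=2·7+1=15  T[5][3]=3·6+7=25  T[5][4]=4·1+6=10  T[5][5]=5·0+1=1
B_5 = ΣS(5,k) = 1+15+25+10+1 = 52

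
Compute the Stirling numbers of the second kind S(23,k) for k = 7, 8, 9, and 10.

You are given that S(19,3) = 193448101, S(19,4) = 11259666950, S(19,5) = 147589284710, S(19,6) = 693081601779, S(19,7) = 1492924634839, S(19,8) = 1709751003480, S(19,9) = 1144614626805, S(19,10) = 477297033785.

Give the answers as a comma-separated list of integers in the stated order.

4382641999117305, 9741955019900400, 12320068811796900, 9593401297313460

r20: T_20,4=4×11259666950+193448101=45232115901; T_20,5=5×147589284710+11259666950=749206090500; T_20,6=6×693081601779+147589284710=4306078895384; T_20,7=7×1492924634839+693081601779=11143554045652; T_20,8=8×1709751003480+1492924634839=15170932662679; T_20,9=9×1144614626805+1709751003480=12011282644725; T_20,10=10×477297033785+1144614626805=5917584964655
r21: T_21,5=5×749206090500+45232115901=3791262568401; T_21,6=6×4306078895384+749206090500=26585679462804; T_21,7=7×11143554045652+4306078895384=82310957214948; T_21,8=8×15170932662679+11143554045652=132511015347084; T_21,9=9×12011282644725+15170932662679=123272476465204; T_21,10=10×5917584964655+12011282644725=71187132291275
r22: T_22,6=6×26585679462804+3791262568401=163305339345225; T_22,7=7×82310957214948+26585679462804=602762379967440; T_22,8=8×132511015347084+82310957214948=1142399079991620; T_22,9=9×123272476465204+132511015347084=1241963303533920; T_22,10=10×71187132291275+123272476465204=835143799377954
r23: T_23,7=7×602762379967440+163305339345225=4382641999117305; T_23,8=8×1142399079991620+602762379967440=9741955019900400; T_23,9=9×1241963303533920+1142399079991620=12320068811796900; T_23,10=10×835143799377954+1241963303533920=9593401297313460
Read S(23,7) = 4382641999117305, S(23,8) = 9741955019900400, S(23,9) = 12320068811796900, S(23,10) = 9593401297313460.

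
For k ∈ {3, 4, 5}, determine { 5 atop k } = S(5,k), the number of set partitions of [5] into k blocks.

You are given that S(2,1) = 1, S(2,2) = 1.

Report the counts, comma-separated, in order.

i=3: T(3,1)=0+1·1=1 | T(3,2)=1+2·1=3 | T(3,3)=1+3·0=1
i=4: T(4,2)=1+2·3=7 | T(4,3)=3+3·1=6 | T(4,4)=1+4·0=1
i=5: T(5,3)=7+3·6=25 | T(5,4)=6+4·1=10 | T(5,5)=1+5·0=1
Read S(5,3) = 25, S(5,4) = 10, S(5,5) = 1.

25, 10, 1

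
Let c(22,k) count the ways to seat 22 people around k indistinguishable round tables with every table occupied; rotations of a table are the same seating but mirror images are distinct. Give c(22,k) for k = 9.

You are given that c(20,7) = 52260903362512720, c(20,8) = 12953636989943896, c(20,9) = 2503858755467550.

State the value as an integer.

1634980697246583456

[21] T[21,8]:20*12953636989943896+52260903362512720=311333643161390640 · T[21,9]:20*2503858755467550+12953636989943896=63030812099294896
[22] T[22,9]:21*63030812099294896+311333643161390640=1634980697246583456
Read c(22,9) = 1634980697246583456.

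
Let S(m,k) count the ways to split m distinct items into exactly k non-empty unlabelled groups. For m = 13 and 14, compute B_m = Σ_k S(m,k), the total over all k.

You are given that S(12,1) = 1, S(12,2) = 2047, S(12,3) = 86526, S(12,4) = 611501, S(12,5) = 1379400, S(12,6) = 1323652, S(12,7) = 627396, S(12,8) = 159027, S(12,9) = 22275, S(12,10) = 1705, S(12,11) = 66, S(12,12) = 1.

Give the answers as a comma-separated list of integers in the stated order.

r13: T_13,1=1×1+0=1; T_13,2=2×2047+1=4095; T_13,3=3×86526+2047=261625; T_13,4=4×611501+86526=2532530; T_13,5=5×1379400+611501=7508501; T_13,6=6×1323652+1379400=9321312; T_13,7=7×627396+1323652=5715424; T_13,8=8×159027+627396=1899612; T_13,9=9×22275+159027=359502; T_13,10=10×1705+22275=39325; T_13,11=11×66+1705=2431; T_13,12=12×1+66=78; T_13,13=13×0+1=1
r14: T_14,1=1×1+0=1; T_14,2=2×4095+1=8191; T_14,3=3×261625+4095=788970; T_14,4=4×2532530+261625=10391745; T_14,5=5×7508501+2532530=40075035; T_14,6=6×9321312+7508501=63436373; T_14,7=7×5715424+9321312=49329280; T_14,8=8×1899612+5715424=20912320; T_14,9=9×359502+1899612=5135130; T_14,10=10×39325+359502=752752; T_14,11=11×2431+39325=66066; T_14,12=12×78+2431=3367; T_14,13=13×1+78=91; T_14,14=14×0+1=1
B_13 = ΣS(13,k) = 1+4095+261625+2532530+7508501+9321312+5715424+1899612+359502+39325+2431+78+1 = 27644437
B_14 = ΣS(14,k) = 1+8191+788970+10391745+40075035+63436373+49329280+20912320+5135130+752752+66066+3367+91+1 = 190899322

27644437, 190899322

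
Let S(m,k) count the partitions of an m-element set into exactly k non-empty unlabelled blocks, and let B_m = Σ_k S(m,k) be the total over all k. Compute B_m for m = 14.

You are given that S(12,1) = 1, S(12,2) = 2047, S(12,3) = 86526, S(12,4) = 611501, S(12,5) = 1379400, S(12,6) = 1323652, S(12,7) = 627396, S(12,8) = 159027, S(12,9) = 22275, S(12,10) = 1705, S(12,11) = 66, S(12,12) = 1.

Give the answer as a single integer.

r13: T_13,1=1×1+0=1; T_13,2=2×2047+1=4095; T_13,3=3×86526+2047=261625; T_13,4=4×611501+86526=2532530; T_13,5=5×1379400+611501=7508501; T_13,6=6×1323652+1379400=9321312; T_13,7=7×627396+1323652=5715424; T_13,8=8×159027+627396=1899612; T_13,9=9×22275+159027=359502; T_13,10=10×1705+22275=39325; T_13,11=11×66+1705=2431; T_13,12=12×1+66=78; T_13,13=13×0+1=1
r14: T_14,1=1×1+0=1; T_14,2=2×4095+1=8191; T_14,3=3×261625+4095=788970; T_14,4=4×2532530+261625=10391745; T_14,5=5×7508501+2532530=40075035; T_14,6=6×9321312+7508501=63436373; T_14,7=7×5715424+9321312=49329280; T_14,8=8×1899612+5715424=20912320; T_14,9=9×359502+1899612=5135130; T_14,10=10×39325+359502=752752; T_14,11=11×2431+39325=66066; T_14,12=12×78+2431=3367; T_14,13=13×1+78=91; T_14,14=14×0+1=1
B_14 = ΣS(14,k) = 1+8191+788970+10391745+40075035+63436373+49329280+20912320+5135130+752752+66066+3367+91+1 = 190899322

190899322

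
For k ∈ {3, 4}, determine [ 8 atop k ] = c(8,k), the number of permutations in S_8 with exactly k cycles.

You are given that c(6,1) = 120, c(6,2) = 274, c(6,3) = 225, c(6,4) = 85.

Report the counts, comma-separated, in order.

13132, 6769

@7  (7,2):274·6+120→1764, (7,3):225·6+274→1624, (7,4):85·6+225→735
@8  (8,3):1624·7+1764→13132, (8,4):735·7+1624→6769
Read c(8,3) = 13132, c(8,4) = 6769.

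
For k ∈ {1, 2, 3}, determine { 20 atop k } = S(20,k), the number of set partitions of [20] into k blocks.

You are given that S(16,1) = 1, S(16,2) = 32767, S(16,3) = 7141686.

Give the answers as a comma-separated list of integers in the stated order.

@17  (17,1):1·1+0→1, (17,2):32767·2+1→65535, (17,3):7141686·3+32767→21457825
@18  (18,1):1·1+0→1, (18,2):65535·2+1→131071, (18,3):21457825·3+65535→64439010
@19  (19,1):1·1+0→1, (19,2):131071·2+1→262143, (19,3):64439010·3+131071→193448101
@20  (20,1):1·1+0→1, (20,2):262143·2+1→524287, (20,3):193448101·3+262143→580606446
Read S(20,1) = 1, S(20,2) = 524287, S(20,3) = 580606446.

1, 524287, 580606446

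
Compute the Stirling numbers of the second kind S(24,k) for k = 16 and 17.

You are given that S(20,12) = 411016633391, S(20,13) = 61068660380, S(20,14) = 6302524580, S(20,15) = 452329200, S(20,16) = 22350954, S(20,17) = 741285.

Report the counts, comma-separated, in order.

@21  (21,13):61068660380·13+411016633391→1204909218331, (21,14):6302524580·14+61068660380→149304004500, (21,15):452329200·15+6302524580→13087462580, (21,16):22350954·16+452329200→809944464, (21,17):741285·17+22350954→34952799
@22  (22,14):149304004500·14+1204909218331→3295165281331, (22,15):13087462580·15+149304004500→345615943200, (22,16):809944464·16+13087462580→26046574004, (22,17):34952799·17+809944464→1404142047
@23  (23,15):345615943200·15+3295165281331→8479404429331, (23,16):26046574004·16+345615943200→762361127264, (23,17):1404142047·17+26046574004→49916988803
@24  (24,16):762361127264·16+8479404429331→20677182465555, (24,17):49916988803·17+762361127264→1610949936915
Read S(24,16) = 20677182465555, S(24,17) = 1610949936915.

20677182465555, 1610949936915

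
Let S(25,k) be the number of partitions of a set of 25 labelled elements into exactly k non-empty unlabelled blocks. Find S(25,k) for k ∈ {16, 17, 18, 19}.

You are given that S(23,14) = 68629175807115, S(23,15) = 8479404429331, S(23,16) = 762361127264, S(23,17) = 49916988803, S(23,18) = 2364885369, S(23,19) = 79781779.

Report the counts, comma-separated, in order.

row 24: T[24][15]=15·8479404429331+68629175807115=195820242247080  T[24][16]=16·762361127264+8479404429331=20677182465555  T[24][17]=17·49916988803+762361127264=1610949936915  T[24][18]=18·2364885369+49916988803=92484925445  T[24][19]=19·79781779+2364885369=3880739170
row 25: T[25][16]=16·20677182465555+195820242247080=526655161695960  T[25][17]=17·1610949936915+20677182465555=48063331393110  T[25][18]=18·92484925445+1610949936915=3275678594925  T[25][19]=19·3880739170+92484925445=166218969675
Read S(25,16) = 526655161695960, S(25,17) = 48063331393110, S(25,18) = 3275678594925, S(25,19) = 166218969675.

526655161695960, 48063331393110, 3275678594925, 166218969675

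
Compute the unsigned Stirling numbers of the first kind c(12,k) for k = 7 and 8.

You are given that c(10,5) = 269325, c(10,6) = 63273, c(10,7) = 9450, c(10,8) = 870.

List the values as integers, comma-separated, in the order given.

2637558, 357423

r11: T_11,6=10×63273+269325=902055; T_11,7=10×9450+63273=157773; T_11,8=10×870+9450=18150
r12: T_12,7=11×157773+902055=2637558; T_12,8=11×18150+157773=357423
Read c(12,7) = 2637558, c(12,8) = 357423.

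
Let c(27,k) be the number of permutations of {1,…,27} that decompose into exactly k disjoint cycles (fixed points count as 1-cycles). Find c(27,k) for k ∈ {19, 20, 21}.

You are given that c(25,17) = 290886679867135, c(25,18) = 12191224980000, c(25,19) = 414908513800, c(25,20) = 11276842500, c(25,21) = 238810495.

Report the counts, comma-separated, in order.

1182329687817135, 40681506808800, 1145254303050

row 26: T[26][18]=25·12191224980000+290886679867135=595667304367135  T[26][19]=25·414908513800+12191224980000=22563937825000  T[26][20]=25·11276842500+414908513800=696829576300  T[26][21]=25·238810495+11276842500=17247104875
row 27: T[27][19]=26·22563937825000+595667304367135=1182329687817135  T[27][20]=26·696829576300+22563937825000=40681506808800  T[27][21]=26·17247104875+696829576300=1145254303050
Read c(27,19) = 1182329687817135, c(27,20) = 40681506808800, c(27,21) = 1145254303050.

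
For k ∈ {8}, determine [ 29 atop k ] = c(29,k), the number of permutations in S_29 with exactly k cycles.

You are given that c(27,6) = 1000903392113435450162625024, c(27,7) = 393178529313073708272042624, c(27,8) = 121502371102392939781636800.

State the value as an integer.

row 28: T[28][7]=27·393178529313073708272042624+1000903392113435450162625024=11616723683566425573507775872  T[28][8]=27·121502371102392939781636800+393178529313073708272042624=3673742549077683082376236224
row 29: T[29][8]=28·3673742549077683082376236224+11616723683566425573507775872=114481515057741551880042390144
Read c(29,8) = 114481515057741551880042390144.

114481515057741551880042390144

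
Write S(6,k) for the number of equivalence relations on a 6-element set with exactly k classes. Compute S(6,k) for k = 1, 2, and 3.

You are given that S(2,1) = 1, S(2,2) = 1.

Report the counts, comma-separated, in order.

1, 31, 90

[3] T[3,1]:1*1+0=1 · T[3,2]:2*1+1=3 · T[3,3]:3*0+1=1
[4] T[4,1]:1*1+0=1 · T[4,2]:2*3+1=7 · T[4,3]:3*1+3=6
[5] T[5,1]:1*1+0=1 · T[5,2]:2*7+1=15 · T[5,3]:3*6+7=25
[6] T[6,1]:1*1+0=1 · T[6,2]:2*15+1=31 · T[6,3]:3*25+15=90
Read S(6,1) = 1, S(6,2) = 31, S(6,3) = 90.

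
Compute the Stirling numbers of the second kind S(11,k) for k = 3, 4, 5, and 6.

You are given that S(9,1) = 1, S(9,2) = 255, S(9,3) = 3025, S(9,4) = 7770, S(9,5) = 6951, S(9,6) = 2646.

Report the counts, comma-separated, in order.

28501, 145750, 246730, 179487

r10: T_10,2=2×255+1=511; T_10,3=3×3025+255=9330; T_10,4=4×7770+3025=34105; T_10,5=5×6951+7770=42525; T_10,6=6×2646+6951=22827
r11: T_11,3=3×9330+511=28501; T_11,4=4×34105+9330=145750; T_11,5=5×42525+34105=246730; T_11,6=6×22827+42525=179487
Read S(11,3) = 28501, S(11,4) = 145750, S(11,5) = 246730, S(11,6) = 179487.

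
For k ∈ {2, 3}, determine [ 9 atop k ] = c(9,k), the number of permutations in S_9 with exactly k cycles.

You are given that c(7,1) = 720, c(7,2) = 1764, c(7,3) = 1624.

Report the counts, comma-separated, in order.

109584, 118124

row 8: T[8][1]=7·720+0=5040  T[8][2]=7·1764+720=13068  T[8][3]=7·1624+1764=13132
row 9: T[9][2]=8·13068+5040=109584  T[9][3]=8·13132+13068=118124
Read c(9,2) = 109584, c(9,3) = 118124.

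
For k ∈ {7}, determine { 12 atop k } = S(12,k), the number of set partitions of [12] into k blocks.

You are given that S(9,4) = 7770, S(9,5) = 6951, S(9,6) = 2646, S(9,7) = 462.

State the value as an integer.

@10  (10,5):6951·5+7770→42525, (10,6):2646·6+6951→22827, (10,7):462·7+2646→5880
@11  (11,6):22827·6+42525→179487, (11,7):5880·7+22827→63987
@12  (12,7):63987·7+179487→627396
Read S(12,7) = 627396.

627396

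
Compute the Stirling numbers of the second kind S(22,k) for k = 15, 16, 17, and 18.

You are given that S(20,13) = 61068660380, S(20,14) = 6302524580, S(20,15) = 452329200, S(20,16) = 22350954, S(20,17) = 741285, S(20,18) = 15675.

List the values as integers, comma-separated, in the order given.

row 21: T[21][14]=14·6302524580+61068660380=149304004500  T[21][15]=15·452329200+6302524580=13087462580  T[21][16]=16·22350954+452329200=809944464  T[21][17]=17·741285+22350954=34952799  T[21][18]=18·15675+741285=1023435
row 22: T[22][15]=15·13087462580+149304004500=345615943200  T[22][16]=16·809944464+13087462580=26046574004  T[22][17]=17·34952799+809944464=1404142047  T[22][18]=18·1023435+34952799=53374629
Read S(22,15) = 345615943200, S(22,16) = 26046574004, S(22,17) = 1404142047, S(22,18) = 53374629.

345615943200, 26046574004, 1404142047, 53374629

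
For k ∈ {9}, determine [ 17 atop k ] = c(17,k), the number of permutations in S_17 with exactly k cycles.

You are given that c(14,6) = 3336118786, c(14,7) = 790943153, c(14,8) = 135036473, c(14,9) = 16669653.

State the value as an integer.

@15  (15,7):790943153·14+3336118786→14409322928, (15,8):135036473·14+790943153→2681453775, (15,9):16669653·14+135036473→368411615
@16  (16,8):2681453775·15+14409322928→54631129553, (16,9):368411615·15+2681453775→8207628000
@17  (17,9):8207628000·16+54631129553→185953177553
Read c(17,9) = 185953177553.

185953177553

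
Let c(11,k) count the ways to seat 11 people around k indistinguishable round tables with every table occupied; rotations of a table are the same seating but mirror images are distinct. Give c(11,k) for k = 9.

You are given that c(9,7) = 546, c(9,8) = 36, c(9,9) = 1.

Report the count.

i=10: T(10,8)=546+9·36=870 | T(10,9)=36+9·1=45
i=11: T(11,9)=870+10·45=1320
Read c(11,9) = 1320.

1320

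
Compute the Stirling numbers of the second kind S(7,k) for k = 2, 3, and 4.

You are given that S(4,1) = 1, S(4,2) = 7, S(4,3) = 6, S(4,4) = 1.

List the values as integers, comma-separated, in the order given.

63, 301, 350

i=5: T(5,1)=0+1·1=1 | T(5,2)=1+2·7=15 | T(5,3)=7+3·6=25 | T(5,4)=6+4·1=10
i=6: T(6,1)=0+1·1=1 | T(6,2)=1+2·15=31 | T(6,3)=15+3·25=90 | T(6,4)=25+4·10=65
i=7: T(7,2)=1+2·31=63 | T(7,3)=31+3·90=301 | T(7,4)=90+4·65=350
Read S(7,2) = 63, S(7,3) = 301, S(7,4) = 350.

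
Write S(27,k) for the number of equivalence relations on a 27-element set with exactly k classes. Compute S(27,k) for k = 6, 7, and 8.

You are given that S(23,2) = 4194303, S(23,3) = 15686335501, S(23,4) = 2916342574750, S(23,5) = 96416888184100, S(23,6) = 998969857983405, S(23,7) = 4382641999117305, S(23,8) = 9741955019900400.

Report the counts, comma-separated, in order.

row 24: T[24][3]=3·15686335501+4194303=47063200806  T[24][4]=4·2916342574750+15686335501=11681056634501  T[24][5]=5·96416888184100+2916342574750=485000783495250  T[24][6]=6·998969857983405+96416888184100=6090236036084530  T[24][7]=7·4382641999117305+998969857983405=31677463851804540  T[24][8]=8·9741955019900400+4382641999117305=82318282158320505
row 25: T[25][4]=4·11681056634501+47063200806=46771289738810  T[25][5]=5·485000783495250+11681056634501=2436684974110751  T[25][6]=6·6090236036084530+485000783495250=37026417000002430  T[25][7]=7·31677463851804540+6090236036084530=227832482998716310  T[25][8]=8·82318282158320505+31677463851804540=690223721118368580
row 26: T[26][5]=5·2436684974110751+46771289738810=12230196160292565  T[26][6]=6·37026417000002430+2436684974110751=224595186974125331  T[26][7]=7·227832482998716310+37026417000002430=1631853797991016600  T[26][8]=8·690223721118368580+227832482998716310=5749622251945664950
row 27: T[27][6]=6·224595186974125331+12230196160292565=1359801318005044551  T[27][7]=7·1631853797991016600+224595186974125331=11647571772911241531  T[27][8]=8·5749622251945664950+1631853797991016600=47628831813556336200
Read S(27,6) = 1359801318005044551, S(27,7) = 11647571772911241531, S(27,8) = 47628831813556336200.

1359801318005044551, 11647571772911241531, 47628831813556336200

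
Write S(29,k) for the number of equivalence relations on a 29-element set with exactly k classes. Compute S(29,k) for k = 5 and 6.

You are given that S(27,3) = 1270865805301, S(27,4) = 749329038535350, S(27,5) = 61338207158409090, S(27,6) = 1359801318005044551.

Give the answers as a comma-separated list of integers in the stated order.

1540200411172850701, 49628317055962639176

row 28: T[28][4]=4·749329038535350+1270865805301=2998587019946701  T[28][5]=5·61338207158409090+749329038535350=307440364830580800  T[28][6]=6·1359801318005044551+61338207158409090=8220146115188676396
row 29: T[29][5]=5·307440364830580800+2998587019946701=1540200411172850701  T[29][6]=6·8220146115188676396+307440364830580800=49628317055962639176
Read S(29,5) = 1540200411172850701, S(29,6) = 49628317055962639176.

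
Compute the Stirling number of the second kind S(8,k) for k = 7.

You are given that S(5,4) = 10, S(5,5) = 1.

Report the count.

i=6: T(6,5)=10+5·1=15 | T(6,6)=1+6·0=1
i=7: T(7,6)=15+6·1=21 | T(7,7)=1+7·0=1
i=8: T(8,7)=21+7·1=28
Read S(8,7) = 28.

28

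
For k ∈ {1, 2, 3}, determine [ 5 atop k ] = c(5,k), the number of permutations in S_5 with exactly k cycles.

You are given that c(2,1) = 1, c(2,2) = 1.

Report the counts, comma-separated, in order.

[3] T[3,1]:2*1+0=2 · T[3,2]:2*1+1=3 · T[3,3]:2*0+1=1
[4] T[4,1]:3*2+0=6 · T[4,2]:3*3+2=11 · T[4,3]:3*1+3=6
[5] T[5,1]:4*6+0=24 · T[5,2]:4*11+6=50 · T[5,3]:4*6+11=35
Read c(5,1) = 24, c(5,2) = 50, c(5,3) = 35.

24, 50, 35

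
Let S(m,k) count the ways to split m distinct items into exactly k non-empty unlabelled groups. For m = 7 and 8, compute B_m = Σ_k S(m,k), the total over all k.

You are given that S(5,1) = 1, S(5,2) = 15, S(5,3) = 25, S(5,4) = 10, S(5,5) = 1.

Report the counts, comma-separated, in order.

877, 4140

@6  (6,1):1·1+0→1, (6,2):15·2+1→31, (6,3):25·3+15→90, (6,4):10·4+25→65, (6,5):1·5+10→15, (6,6):0·6+1→1
@7  (7,1):1·1+0→1, (7,2):31·2+1→63, (7,3):90·3+31→301, (7,4):65·4+90→350, (7,5):15·5+65→140, (7,6):1·6+15→21, (7,7):0·7+1→1
@8  (8,1):1·1+0→1, (8,2):63·2+1→127, (8,3):301·3+63→966, (8,4):350·4+301→1701, (8,5):140·5+350→1050, (8,6):21·6+140→266, (8,7):1·7+21→28, (8,8):0·8+1→1
B_7 = ΣS(7,k) = 1+63+301+350+140+21+1 = 877
B_8 = ΣS(8,k) = 1+127+966+1701+1050+266+28+1 = 4140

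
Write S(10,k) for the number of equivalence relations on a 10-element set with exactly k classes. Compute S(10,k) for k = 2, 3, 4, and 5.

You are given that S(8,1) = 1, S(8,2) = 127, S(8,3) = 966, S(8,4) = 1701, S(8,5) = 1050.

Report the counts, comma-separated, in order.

row 9: T[9][1]=1·1+0=1  T[9][2]=2·127+1=255  T[9][3]=3·966+127=3025  T[9][4]=4·1701+966=7770  T[9][5]=5·1050+1701=6951
row 10: T[10][2]=2·255+1=511  T[10][3]=3·3025+255=9330  T[10][4]=4·7770+3025=34105  T[10][5]=5·6951+7770=42525
Read S(10,2) = 511, S(10,3) = 9330, S(10,4) = 34105, S(10,5) = 42525.

511, 9330, 34105, 42525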